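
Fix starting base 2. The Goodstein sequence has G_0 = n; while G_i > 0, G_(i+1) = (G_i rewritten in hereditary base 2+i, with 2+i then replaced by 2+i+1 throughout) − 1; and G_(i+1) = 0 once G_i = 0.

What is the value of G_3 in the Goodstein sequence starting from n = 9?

base 2: 9 = 2^(2 + 1) + 1; at 3: 3^(3 + 1) + 1 = 82; next = 81
base 3: 81 = 3^(3 + 1); at 4: 4^(4 + 1) = 1024; next = 1023
base 4: 1023 = 3·4^4 + 3·4^3 + 3·4^2 + 3·4 + 3; at 5: 3·5^5 + 3·5^3 + 3·5^2 + 3·5 + 3 = 9843; next = 9842
base 5: 9842 = 3·5^5 + 3·5^3 + 3·5^2 + 3·5 + 2; at 6: 3·6^6 + 3·6^3 + 3·6^2 + 3·6 + 2 = 140744; next = 140743

9842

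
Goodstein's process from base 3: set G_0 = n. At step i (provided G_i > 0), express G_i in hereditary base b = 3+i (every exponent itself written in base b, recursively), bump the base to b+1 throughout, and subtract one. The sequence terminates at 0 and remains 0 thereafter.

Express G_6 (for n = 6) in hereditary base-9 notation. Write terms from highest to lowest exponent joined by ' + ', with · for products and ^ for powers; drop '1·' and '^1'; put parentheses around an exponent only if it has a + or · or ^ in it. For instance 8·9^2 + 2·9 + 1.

6

step 0: 6 = 2·3; sub 4 for 3: 2·4; = 8; G_1 = 8−1 = 7
step 1: 7 = 4 + 3; sub 5 for 4: 5 + 3; = 8; G_2 = 8−1 = 7
step 2: 7 = 5 + 2; sub 6 for 5: 6 + 2; = 8; G_3 = 8−1 = 7
step 3: 7 = 6 + 1; sub 7 for 6: 7 + 1; = 8; G_4 = 8−1 = 7
step 4: 7 = 7; sub 8 for 7: 8; = 8; G_5 = 8−1 = 7
step 5: 7 = 7; sub 9 for 8: 7; = 7; G_6 = 7−1 = 6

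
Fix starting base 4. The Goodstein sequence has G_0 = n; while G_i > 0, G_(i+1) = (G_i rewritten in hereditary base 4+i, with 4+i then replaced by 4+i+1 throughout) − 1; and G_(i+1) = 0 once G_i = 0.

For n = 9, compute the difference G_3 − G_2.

G_0=9  [base 4] 2·4 + 1  →[4↦5]→  2·5 + 1 = 11  −1 ⇒ G_1=10
G_1=10  [base 5] 2·5  →[5↦6]→  2·6 = 12  −1 ⇒ G_2=11
G_2=11  [base 6] 6 + 5  →[6↦7]→  7 + 5 = 12  −1 ⇒ G_3=11

0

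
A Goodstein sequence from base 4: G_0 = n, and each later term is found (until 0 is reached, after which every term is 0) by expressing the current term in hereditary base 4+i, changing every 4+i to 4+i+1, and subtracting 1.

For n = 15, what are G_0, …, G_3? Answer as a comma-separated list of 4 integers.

i=0: 15 = 3·4 + 3 (b=4); 4→5: 3·5 + 3 = 18; 18−1 = 17
i=1: 17 = 3·5 + 2 (b=5); 5→6: 3·6 + 2 = 20; 20−1 = 19
i=2: 19 = 3·6 + 1 (b=6); 6→7: 3·7 + 1 = 22; 22−1 = 21

15, 17, 19, 21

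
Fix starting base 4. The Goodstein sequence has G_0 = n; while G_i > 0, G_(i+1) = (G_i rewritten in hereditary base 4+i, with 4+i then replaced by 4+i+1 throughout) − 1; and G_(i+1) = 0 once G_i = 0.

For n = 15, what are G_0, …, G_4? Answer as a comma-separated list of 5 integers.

15, 17, 19, 21, 23

i=0: 15 = 3·4 + 3 (b=4); 4→5: 3·5 + 3 = 18; 18−1 = 17
i=1: 17 = 3·5 + 2 (b=5); 5→6: 3·6 + 2 = 20; 20−1 = 19
i=2: 19 = 3·6 + 1 (b=6); 6→7: 3·7 + 1 = 22; 22−1 = 21
i=3: 21 = 3·7 (b=7); 7→8: 3·8 = 24; 24−1 = 23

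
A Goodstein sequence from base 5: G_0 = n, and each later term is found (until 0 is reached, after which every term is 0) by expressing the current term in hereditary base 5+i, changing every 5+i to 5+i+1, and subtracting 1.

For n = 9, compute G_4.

9

9 —HB5→ 5 + 4 —bump→ 6 + 4 = 10 —(−1)→ 9
9 —HB6→ 6 + 3 —bump→ 7 + 3 = 10 —(−1)→ 9
9 —HB7→ 7 + 2 —bump→ 8 + 2 = 10 —(−1)→ 9
9 —HB8→ 8 + 1 —bump→ 9 + 1 = 10 —(−1)→ 9
9 —HB9→ 9 —bump→ 10 = 10 —(−1)→ 9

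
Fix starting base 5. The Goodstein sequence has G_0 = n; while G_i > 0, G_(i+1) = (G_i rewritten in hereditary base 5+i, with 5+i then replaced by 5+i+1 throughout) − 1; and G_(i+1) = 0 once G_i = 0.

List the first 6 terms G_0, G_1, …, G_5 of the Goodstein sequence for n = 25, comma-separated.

25, 35, 39, 43, 47, 51

G_0 = 25. HB_5(25) = 5^2. Bump = 36. G_1 = 35.
G_1 = 35. HB_6(35) = 5·6 + 5. Bump = 40. G_2 = 39.
G_2 = 39. HB_7(39) = 5·7 + 4. Bump = 44. G_3 = 43.
G_3 = 43. HB_8(43) = 5·8 + 3. Bump = 48. G_4 = 47.
G_4 = 47. HB_9(47) = 5·9 + 2. Bump = 52. G_5 = 51.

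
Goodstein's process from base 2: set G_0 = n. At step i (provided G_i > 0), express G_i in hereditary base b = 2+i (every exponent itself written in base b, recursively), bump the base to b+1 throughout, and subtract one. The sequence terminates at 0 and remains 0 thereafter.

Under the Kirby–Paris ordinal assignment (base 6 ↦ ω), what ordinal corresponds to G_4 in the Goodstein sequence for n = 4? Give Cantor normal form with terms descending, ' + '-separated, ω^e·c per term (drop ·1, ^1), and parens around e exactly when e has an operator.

ω^2·2 + ω + 5

i=0: 4 = 2^2 (b=2); 2→3: 3^3 = 27; 27−1 = 26
i=1: 26 = 2·3^2 + 2·3 + 2 (b=3); 3→4: 2·4^2 + 2·4 + 2 = 42; 42−1 = 41
i=2: 41 = 2·4^2 + 2·4 + 1 (b=4); 4→5: 2·5^2 + 2·5 + 1 = 61; 61−1 = 60
i=3: 60 = 2·5^2 + 2·5 (b=5); 5→6: 2·6^2 + 2·6 = 84; 84−1 = 83
i=4: 83 = 2·6^2 + 6 + 5 (b=6); 6→7: 2·7^2 + 7 + 5 = 110; 110−1 = 109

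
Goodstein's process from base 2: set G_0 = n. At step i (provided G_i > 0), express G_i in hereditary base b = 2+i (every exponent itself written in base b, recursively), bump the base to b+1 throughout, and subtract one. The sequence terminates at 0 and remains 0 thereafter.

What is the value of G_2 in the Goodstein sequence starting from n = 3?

i=0: 3 = 2 + 1 (b=2); 2→3: 3 + 1 = 4; 4−1 = 3
i=1: 3 = 3 (b=3); 3→4: 4 = 4; 4−1 = 3
i=2: 3 = 3 (b=4); 4→5: 3 = 3; 3−1 = 2

3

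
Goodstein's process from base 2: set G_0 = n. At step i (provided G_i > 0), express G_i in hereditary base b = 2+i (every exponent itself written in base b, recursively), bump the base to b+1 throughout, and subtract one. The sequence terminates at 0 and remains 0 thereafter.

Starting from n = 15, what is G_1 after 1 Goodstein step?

111

G_0=15  [base 2] 2^(2 + 1) + 2^2 + 2 + 1  →[2↦3]→  3^(3 + 1) + 3^3 + 3 + 1 = 112  −1 ⇒ G_1=111
G_1=111  [base 3] 3^(3 + 1) + 3^3 + 3  →[3↦4]→  4^(4 + 1) + 4^4 + 4 = 1284  −1 ⇒ G_2=1283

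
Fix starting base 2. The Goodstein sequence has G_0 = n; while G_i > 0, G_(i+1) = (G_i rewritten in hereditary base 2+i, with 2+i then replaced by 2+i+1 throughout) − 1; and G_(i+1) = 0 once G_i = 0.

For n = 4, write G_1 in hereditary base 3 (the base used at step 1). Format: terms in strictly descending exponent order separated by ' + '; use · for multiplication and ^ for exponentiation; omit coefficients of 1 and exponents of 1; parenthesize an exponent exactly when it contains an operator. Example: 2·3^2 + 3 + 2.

2·3^2 + 2·3 + 2

G_0=4  [base 2] 2^2  →[2↦3]→  3^3 = 27  −1 ⇒ G_1=26
G_1=26  [base 3] 2·3^2 + 2·3 + 2  →[3↦4]→  2·4^2 + 2·4 + 2 = 42  −1 ⇒ G_2=41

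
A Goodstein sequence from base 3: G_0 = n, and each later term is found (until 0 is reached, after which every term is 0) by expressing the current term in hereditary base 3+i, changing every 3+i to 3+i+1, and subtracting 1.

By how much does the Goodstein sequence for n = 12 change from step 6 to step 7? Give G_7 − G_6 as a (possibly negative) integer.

6

(0) 12|_3 = 3^2 + 3 ↦ 4^2 + 4|_4 = 20 ⇒ 19
(1) 19|_4 = 4^2 + 3 ↦ 5^2 + 3|_5 = 28 ⇒ 27
(2) 27|_5 = 5^2 + 2 ↦ 6^2 + 2|_6 = 38 ⇒ 37
(3) 37|_6 = 6^2 + 1 ↦ 7^2 + 1|_7 = 50 ⇒ 49
(4) 49|_7 = 7^2 ↦ 8^2|_8 = 64 ⇒ 63
(5) 63|_8 = 7·8 + 7 ↦ 7·9 + 7|_9 = 70 ⇒ 69
(6) 69|_9 = 7·9 + 6 ↦ 7·10 + 6|_10 = 76 ⇒ 75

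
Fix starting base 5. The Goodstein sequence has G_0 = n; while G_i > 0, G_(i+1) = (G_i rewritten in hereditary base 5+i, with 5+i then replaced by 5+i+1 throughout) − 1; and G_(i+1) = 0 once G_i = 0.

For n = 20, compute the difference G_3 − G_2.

step 0: 20 = 4·5; sub 6 for 5: 4·6; = 24; G_1 = 24−1 = 23
step 1: 23 = 3·6 + 5; sub 7 for 6: 3·7 + 5; = 26; G_2 = 26−1 = 25
step 2: 25 = 3·7 + 4; sub 8 for 7: 3·8 + 4; = 28; G_3 = 28−1 = 27

2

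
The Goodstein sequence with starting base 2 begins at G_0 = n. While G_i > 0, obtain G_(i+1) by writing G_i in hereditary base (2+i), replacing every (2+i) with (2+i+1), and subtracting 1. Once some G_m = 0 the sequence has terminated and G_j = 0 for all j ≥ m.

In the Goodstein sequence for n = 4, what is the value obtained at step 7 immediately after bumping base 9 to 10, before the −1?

212

base 2: 4 = 2^2; at 3: 3^3 = 27; next = 26
base 3: 26 = 2·3^2 + 2·3 + 2; at 4: 2·4^2 + 2·4 + 2 = 42; next = 41
base 4: 41 = 2·4^2 + 2·4 + 1; at 5: 2·5^2 + 2·5 + 1 = 61; next = 60
base 5: 60 = 2·5^2 + 2·5; at 6: 2·6^2 + 2·6 = 84; next = 83
base 6: 83 = 2·6^2 + 6 + 5; at 7: 2·7^2 + 7 + 5 = 110; next = 109
base 7: 109 = 2·7^2 + 7 + 4; at 8: 2·8^2 + 8 + 4 = 140; next = 139
base 8: 139 = 2·8^2 + 8 + 3; at 9: 2·9^2 + 9 + 3 = 174; next = 173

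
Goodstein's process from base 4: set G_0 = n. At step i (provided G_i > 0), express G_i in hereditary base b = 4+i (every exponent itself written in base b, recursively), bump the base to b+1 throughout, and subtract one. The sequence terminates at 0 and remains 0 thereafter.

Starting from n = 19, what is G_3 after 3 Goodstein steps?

G_0 = 19. HB_4(19) = 4^2 + 3. Bump = 28. G_1 = 27.
G_1 = 27. HB_5(27) = 5^2 + 2. Bump = 38. G_2 = 37.
G_2 = 37. HB_6(37) = 6^2 + 1. Bump = 50. G_3 = 49.
G_3 = 49. HB_7(49) = 7^2. Bump = 64. G_4 = 63.

49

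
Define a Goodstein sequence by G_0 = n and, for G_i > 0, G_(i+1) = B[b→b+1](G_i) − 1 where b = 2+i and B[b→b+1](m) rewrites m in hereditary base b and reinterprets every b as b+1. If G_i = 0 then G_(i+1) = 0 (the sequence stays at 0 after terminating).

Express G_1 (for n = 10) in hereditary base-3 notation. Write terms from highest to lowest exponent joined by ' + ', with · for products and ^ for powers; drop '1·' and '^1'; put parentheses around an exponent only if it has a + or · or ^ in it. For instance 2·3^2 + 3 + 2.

base 2: 10 = 2^(2 + 1) + 2; at 3: 3^(3 + 1) + 3 = 84; next = 83
base 3: 83 = 3^(3 + 1) + 2; at 4: 4^(4 + 1) + 2 = 1026; next = 1025

3^(3 + 1) + 2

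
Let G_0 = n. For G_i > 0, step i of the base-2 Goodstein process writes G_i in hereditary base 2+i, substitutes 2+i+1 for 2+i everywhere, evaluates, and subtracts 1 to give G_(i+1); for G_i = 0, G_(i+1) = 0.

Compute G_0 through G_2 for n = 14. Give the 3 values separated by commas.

14, 110, 1281

i=0: 14 = 2^(2 + 1) + 2^2 + 2 (b=2); 2→3: 3^(3 + 1) + 3^3 + 3 = 111; 111−1 = 110
i=1: 110 = 3^(3 + 1) + 3^3 + 2 (b=3); 3→4: 4^(4 + 1) + 4^4 + 2 = 1282; 1282−1 = 1281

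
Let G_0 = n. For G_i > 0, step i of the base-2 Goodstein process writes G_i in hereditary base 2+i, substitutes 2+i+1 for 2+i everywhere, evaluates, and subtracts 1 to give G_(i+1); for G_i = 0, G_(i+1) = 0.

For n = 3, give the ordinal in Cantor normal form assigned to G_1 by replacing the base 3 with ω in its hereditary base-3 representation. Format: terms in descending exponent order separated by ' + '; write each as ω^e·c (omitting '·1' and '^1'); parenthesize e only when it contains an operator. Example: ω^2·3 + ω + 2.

base 2: 3 = 2 + 1; at 3: 3 + 1 = 4; next = 3
base 3: 3 = 3; at 4: 4 = 4; next = 3

ω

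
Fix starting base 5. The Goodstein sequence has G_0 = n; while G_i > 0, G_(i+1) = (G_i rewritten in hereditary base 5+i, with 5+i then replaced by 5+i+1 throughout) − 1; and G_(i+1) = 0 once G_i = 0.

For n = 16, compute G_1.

(0) 16|_5 = 3·5 + 1 ↦ 3·6 + 1|_6 = 19 ⇒ 18
(1) 18|_6 = 3·6 ↦ 3·7|_7 = 21 ⇒ 20

18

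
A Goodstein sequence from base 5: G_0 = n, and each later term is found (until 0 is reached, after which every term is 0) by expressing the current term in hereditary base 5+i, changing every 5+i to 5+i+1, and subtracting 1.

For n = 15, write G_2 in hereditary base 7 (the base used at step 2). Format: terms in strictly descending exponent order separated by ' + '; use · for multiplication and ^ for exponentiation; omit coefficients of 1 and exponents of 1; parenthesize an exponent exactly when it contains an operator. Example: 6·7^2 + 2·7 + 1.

15 —HB5→ 3·5 —bump→ 3·6 = 18 —(−1)→ 17
17 —HB6→ 2·6 + 5 —bump→ 2·7 + 5 = 19 —(−1)→ 18
18 —HB7→ 2·7 + 4 —bump→ 2·8 + 4 = 20 —(−1)→ 19

2·7 + 4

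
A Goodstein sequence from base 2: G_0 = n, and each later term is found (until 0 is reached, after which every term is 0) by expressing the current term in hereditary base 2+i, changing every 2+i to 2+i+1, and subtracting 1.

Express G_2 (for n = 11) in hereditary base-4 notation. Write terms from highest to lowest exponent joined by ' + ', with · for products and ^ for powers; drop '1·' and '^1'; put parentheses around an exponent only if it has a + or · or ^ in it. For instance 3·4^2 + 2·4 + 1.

step 0: 11 = 2^(2 + 1) + 2 + 1; sub 3 for 2: 3^(3 + 1) + 3 + 1; = 85; G_1 = 85−1 = 84
step 1: 84 = 3^(3 + 1) + 3; sub 4 for 3: 4^(4 + 1) + 4; = 1028; G_2 = 1028−1 = 1027
step 2: 1027 = 4^(4 + 1) + 3; sub 5 for 4: 5^(5 + 1) + 3; = 15628; G_3 = 15628−1 = 15627

4^(4 + 1) + 3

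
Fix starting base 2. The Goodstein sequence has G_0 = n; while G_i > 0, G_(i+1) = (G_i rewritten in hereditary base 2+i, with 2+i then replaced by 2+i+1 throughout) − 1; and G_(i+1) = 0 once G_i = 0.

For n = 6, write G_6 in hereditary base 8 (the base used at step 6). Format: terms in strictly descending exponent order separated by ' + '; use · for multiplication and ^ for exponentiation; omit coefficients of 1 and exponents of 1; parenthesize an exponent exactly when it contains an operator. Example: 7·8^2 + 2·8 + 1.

G_0=6  [base 2] 2^2 + 2  →[2↦3]→  3^3 + 3 = 30  −1 ⇒ G_1=29
G_1=29  [base 3] 3^3 + 2  →[3↦4]→  4^4 + 2 = 258  −1 ⇒ G_2=257
G_2=257  [base 4] 4^4 + 1  →[4↦5]→  5^5 + 1 = 3126  −1 ⇒ G_3=3125
G_3=3125  [base 5] 5^5  →[5↦6]→  6^6 = 46656  −1 ⇒ G_4=46655
G_4=46655  [base 6] 5·6^5 + 5·6^4 + 5·6^3 + 5·6^2 + 5·6 + 5  →[6↦7]→  5·7^5 + 5·7^4 + 5·7^3 + 5·7^2 + 5·7 + 5 = 98040  −1 ⇒ G_5=98039
G_5=98039  [base 7] 5·7^5 + 5·7^4 + 5·7^3 + 5·7^2 + 5·7 + 4  →[7↦8]→  5·8^5 + 5·8^4 + 5·8^3 + 5·8^2 + 5·8 + 4 = 187244  −1 ⇒ G_6=187243
G_6=187243  [base 8] 5·8^5 + 5·8^4 + 5·8^3 + 5·8^2 + 5·8 + 3  →[8↦9]→  5·9^5 + 5·9^4 + 5·9^3 + 5·9^2 + 5·9 + 3 = 332148  −1 ⇒ G_7=332147

5·8^5 + 5·8^4 + 5·8^3 + 5·8^2 + 5·8 + 3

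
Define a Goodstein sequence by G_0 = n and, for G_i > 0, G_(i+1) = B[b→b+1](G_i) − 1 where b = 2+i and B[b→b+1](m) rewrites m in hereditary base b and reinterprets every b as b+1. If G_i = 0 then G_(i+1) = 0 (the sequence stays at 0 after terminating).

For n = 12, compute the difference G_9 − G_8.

12 —HB2→ 2^(2 + 1) + 2^2 —bump→ 3^(3 + 1) + 3^3 = 108 —(−1)→ 107
107 —HB3→ 3^(3 + 1) + 2·3^2 + 2·3 + 2 —bump→ 4^(4 + 1) + 2·4^2 + 2·4 + 2 = 1066 —(−1)→ 1065
1065 —HB4→ 4^(4 + 1) + 2·4^2 + 2·4 + 1 —bump→ 5^(5 + 1) + 2·5^2 + 2·5 + 1 = 15686 —(−1)→ 15685
15685 —HB5→ 5^(5 + 1) + 2·5^2 + 2·5 —bump→ 6^(6 + 1) + 2·6^2 + 2·6 = 280020 —(−1)→ 280019
280019 —HB6→ 6^(6 + 1) + 2·6^2 + 6 + 5 —bump→ 7^(7 + 1) + 2·7^2 + 7 + 5 = 5764911 —(−1)→ 5764910
5764910 —HB7→ 7^(7 + 1) + 2·7^2 + 7 + 4 —bump→ 8^(8 + 1) + 2·8^2 + 8 + 4 = 134217868 —(−1)→ 134217867
134217867 —HB8→ 8^(8 + 1) + 2·8^2 + 8 + 3 —bump→ 9^(9 + 1) + 2·9^2 + 9 + 3 = 3486784575 —(−1)→ 3486784574
3486784574 —HB9→ 9^(9 + 1) + 2·9^2 + 9 + 2 —bump→ 10^(10 + 1) + 2·10^2 + 10 + 2 = 100000000212 —(−1)→ 100000000211
100000000211 —HB10→ 10^(10 + 1) + 2·10^2 + 10 + 1 —bump→ 11^(11 + 1) + 2·11^2 + 11 + 1 = 3138428376975 —(−1)→ 3138428376974

3038428376763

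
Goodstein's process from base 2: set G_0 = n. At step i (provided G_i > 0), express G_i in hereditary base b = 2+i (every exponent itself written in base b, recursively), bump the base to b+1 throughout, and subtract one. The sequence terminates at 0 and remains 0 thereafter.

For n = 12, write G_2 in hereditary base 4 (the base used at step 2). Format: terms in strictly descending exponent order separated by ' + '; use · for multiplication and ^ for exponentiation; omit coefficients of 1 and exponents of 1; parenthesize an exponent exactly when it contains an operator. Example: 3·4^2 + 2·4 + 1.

4^(4 + 1) + 2·4^2 + 2·4 + 1

base 2: 12 = 2^(2 + 1) + 2^2; at 3: 3^(3 + 1) + 3^3 = 108; next = 107
base 3: 107 = 3^(3 + 1) + 2·3^2 + 2·3 + 2; at 4: 4^(4 + 1) + 2·4^2 + 2·4 + 2 = 1066; next = 1065
base 4: 1065 = 4^(4 + 1) + 2·4^2 + 2·4 + 1; at 5: 5^(5 + 1) + 2·5^2 + 2·5 + 1 = 15686; next = 15685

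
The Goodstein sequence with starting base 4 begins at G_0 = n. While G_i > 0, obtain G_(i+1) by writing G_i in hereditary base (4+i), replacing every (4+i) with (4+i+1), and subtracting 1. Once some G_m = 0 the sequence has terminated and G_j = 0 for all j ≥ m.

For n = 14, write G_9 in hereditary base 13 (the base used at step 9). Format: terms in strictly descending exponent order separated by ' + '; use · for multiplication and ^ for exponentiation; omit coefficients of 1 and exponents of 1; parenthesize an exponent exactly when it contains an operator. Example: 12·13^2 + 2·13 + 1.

[0] 14 ≡ 3·4 + 2 (base 4). Lift 5: 17. −1: 16.
[1] 16 ≡ 3·5 + 1 (base 5). Lift 6: 19. −1: 18.
[2] 18 ≡ 3·6 (base 6). Lift 7: 21. −1: 20.
[3] 20 ≡ 2·7 + 6 (base 7). Lift 8: 22. −1: 21.
[4] 21 ≡ 2·8 + 5 (base 8). Lift 9: 23. −1: 22.
[5] 22 ≡ 2·9 + 4 (base 9). Lift 10: 24. −1: 23.
[6] 23 ≡ 2·10 + 3 (base 10). Lift 11: 25. −1: 24.
[7] 24 ≡ 2·11 + 2 (base 11). Lift 12: 26. −1: 25.
[8] 25 ≡ 2·12 + 1 (base 12). Lift 13: 27. −1: 26.

2·13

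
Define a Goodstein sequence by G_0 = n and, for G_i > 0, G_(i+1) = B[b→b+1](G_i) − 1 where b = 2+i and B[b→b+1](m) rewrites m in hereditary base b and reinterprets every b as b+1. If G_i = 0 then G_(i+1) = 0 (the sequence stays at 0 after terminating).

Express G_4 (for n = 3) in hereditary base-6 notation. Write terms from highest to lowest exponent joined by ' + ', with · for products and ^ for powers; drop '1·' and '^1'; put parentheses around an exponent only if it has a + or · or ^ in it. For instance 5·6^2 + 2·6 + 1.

1

3 —HB2→ 2 + 1 —bump→ 3 + 1 = 4 —(−1)→ 3
3 —HB3→ 3 —bump→ 4 = 4 —(−1)→ 3
3 —HB4→ 3 —bump→ 3 = 3 —(−1)→ 2
2 —HB5→ 2 —bump→ 2 = 2 —(−1)→ 1
1 —HB6→ 1 —bump→ 1 = 1 —(−1)→ 0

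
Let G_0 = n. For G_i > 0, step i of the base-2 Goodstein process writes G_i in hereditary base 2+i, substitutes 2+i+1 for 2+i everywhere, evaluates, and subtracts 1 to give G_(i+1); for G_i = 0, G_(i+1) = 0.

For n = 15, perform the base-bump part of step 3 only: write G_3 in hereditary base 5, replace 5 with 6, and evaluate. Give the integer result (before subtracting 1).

(0) 15|_2 = 2^(2 + 1) + 2^2 + 2 + 1 ↦ 3^(3 + 1) + 3^3 + 3 + 1|_3 = 112 ⇒ 111
(1) 111|_3 = 3^(3 + 1) + 3^3 + 3 ↦ 4^(4 + 1) + 4^4 + 4|_4 = 1284 ⇒ 1283
(2) 1283|_4 = 4^(4 + 1) + 4^4 + 3 ↦ 5^(5 + 1) + 5^5 + 3|_5 = 18753 ⇒ 18752
(3) 18752|_5 = 5^(5 + 1) + 5^5 + 2 ↦ 6^(6 + 1) + 6^6 + 2|_6 = 326594 ⇒ 326593

326594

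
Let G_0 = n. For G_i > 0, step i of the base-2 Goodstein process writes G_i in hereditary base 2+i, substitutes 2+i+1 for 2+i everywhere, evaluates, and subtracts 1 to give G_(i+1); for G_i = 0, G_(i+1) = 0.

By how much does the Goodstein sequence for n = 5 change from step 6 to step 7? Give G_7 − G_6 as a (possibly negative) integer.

[0] 5 ≡ 2^2 + 1 (base 2). Lift 3: 28. −1: 27.
[1] 27 ≡ 3^3 (base 3). Lift 4: 256. −1: 255.
[2] 255 ≡ 3·4^3 + 3·4^2 + 3·4 + 3 (base 4). Lift 5: 468. −1: 467.
[3] 467 ≡ 3·5^3 + 3·5^2 + 3·5 + 2 (base 5). Lift 6: 776. −1: 775.
[4] 775 ≡ 3·6^3 + 3·6^2 + 3·6 + 1 (base 6). Lift 7: 1198. −1: 1197.
[5] 1197 ≡ 3·7^3 + 3·7^2 + 3·7 (base 7). Lift 8: 1752. −1: 1751.
[6] 1751 ≡ 3·8^3 + 3·8^2 + 2·8 + 7 (base 8). Lift 9: 2455. −1: 2454.

703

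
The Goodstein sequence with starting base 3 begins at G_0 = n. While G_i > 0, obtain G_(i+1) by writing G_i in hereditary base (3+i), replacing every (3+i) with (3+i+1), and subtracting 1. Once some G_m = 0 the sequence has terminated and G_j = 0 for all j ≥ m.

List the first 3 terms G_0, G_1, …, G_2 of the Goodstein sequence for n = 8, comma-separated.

8, 9, 10

i=0: 8 = 2·3 + 2 (b=3); 3→4: 2·4 + 2 = 10; 10−1 = 9
i=1: 9 = 2·4 + 1 (b=4); 4→5: 2·5 + 1 = 11; 11−1 = 10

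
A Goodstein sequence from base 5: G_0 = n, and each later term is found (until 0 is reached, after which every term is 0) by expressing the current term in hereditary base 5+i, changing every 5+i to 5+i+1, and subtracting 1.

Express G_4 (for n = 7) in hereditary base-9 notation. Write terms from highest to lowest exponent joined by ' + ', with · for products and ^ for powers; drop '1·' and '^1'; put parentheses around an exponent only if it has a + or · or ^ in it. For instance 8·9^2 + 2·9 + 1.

6

step 0: 7 = 5 + 2; sub 6 for 5: 6 + 2; = 8; G_1 = 8−1 = 7
step 1: 7 = 6 + 1; sub 7 for 6: 7 + 1; = 8; G_2 = 8−1 = 7
step 2: 7 = 7; sub 8 for 7: 8; = 8; G_3 = 8−1 = 7
step 3: 7 = 7; sub 9 for 8: 7; = 7; G_4 = 7−1 = 6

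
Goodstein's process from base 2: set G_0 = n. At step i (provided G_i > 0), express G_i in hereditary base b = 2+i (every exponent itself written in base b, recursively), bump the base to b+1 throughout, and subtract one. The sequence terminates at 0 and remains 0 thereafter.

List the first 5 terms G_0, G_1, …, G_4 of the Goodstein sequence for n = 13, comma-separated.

step 0: 13 = 2^(2 + 1) + 2^2 + 1; sub 3 for 2: 3^(3 + 1) + 3^3 + 1; = 109; G_1 = 109−1 = 108
step 1: 108 = 3^(3 + 1) + 3^3; sub 4 for 3: 4^(4 + 1) + 4^4; = 1280; G_2 = 1280−1 = 1279
step 2: 1279 = 4^(4 + 1) + 3·4^3 + 3·4^2 + 3·4 + 3; sub 5 for 4: 5^(5 + 1) + 3·5^3 + 3·5^2 + 3·5 + 3; = 16093; G_3 = 16093−1 = 16092
step 3: 16092 = 5^(5 + 1) + 3·5^3 + 3·5^2 + 3·5 + 2; sub 6 for 5: 6^(6 + 1) + 3·6^3 + 3·6^2 + 3·6 + 2; = 280712; G_4 = 280712−1 = 280711

13, 108, 1279, 16092, 280711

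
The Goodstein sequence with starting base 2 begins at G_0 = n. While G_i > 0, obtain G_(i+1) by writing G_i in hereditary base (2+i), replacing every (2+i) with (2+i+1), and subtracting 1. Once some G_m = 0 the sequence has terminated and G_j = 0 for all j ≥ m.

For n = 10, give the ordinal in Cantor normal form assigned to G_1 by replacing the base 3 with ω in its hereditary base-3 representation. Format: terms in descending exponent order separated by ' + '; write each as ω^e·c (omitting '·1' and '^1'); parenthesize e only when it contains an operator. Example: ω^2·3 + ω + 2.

10 —HB2→ 2^(2 + 1) + 2 —bump→ 3^(3 + 1) + 3 = 84 —(−1)→ 83
83 —HB3→ 3^(3 + 1) + 2 —bump→ 4^(4 + 1) + 2 = 1026 —(−1)→ 1025

ω^(ω + 1) + 2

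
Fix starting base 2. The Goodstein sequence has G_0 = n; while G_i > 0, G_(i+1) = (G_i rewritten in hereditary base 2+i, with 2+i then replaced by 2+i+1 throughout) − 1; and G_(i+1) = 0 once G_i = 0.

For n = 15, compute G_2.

1283

15 —HB2→ 2^(2 + 1) + 2^2 + 2 + 1 —bump→ 3^(3 + 1) + 3^3 + 3 + 1 = 112 —(−1)→ 111
111 —HB3→ 3^(3 + 1) + 3^3 + 3 —bump→ 4^(4 + 1) + 4^4 + 4 = 1284 —(−1)→ 1283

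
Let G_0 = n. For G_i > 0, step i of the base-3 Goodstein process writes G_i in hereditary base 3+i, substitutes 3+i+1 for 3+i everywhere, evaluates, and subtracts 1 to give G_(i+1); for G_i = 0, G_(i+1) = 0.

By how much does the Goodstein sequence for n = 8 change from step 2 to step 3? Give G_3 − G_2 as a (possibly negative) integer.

i=0: 8 = 2·3 + 2 (b=3); 3→4: 2·4 + 2 = 10; 10−1 = 9
i=1: 9 = 2·4 + 1 (b=4); 4→5: 2·5 + 1 = 11; 11−1 = 10
i=2: 10 = 2·5 (b=5); 5→6: 2·6 = 12; 12−1 = 11

1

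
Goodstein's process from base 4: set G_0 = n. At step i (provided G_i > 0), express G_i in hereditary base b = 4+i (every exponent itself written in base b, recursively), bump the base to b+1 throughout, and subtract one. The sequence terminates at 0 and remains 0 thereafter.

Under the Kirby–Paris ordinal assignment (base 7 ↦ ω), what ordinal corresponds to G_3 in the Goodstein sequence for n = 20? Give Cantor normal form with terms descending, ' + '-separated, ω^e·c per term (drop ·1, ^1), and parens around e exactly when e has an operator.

ω^2 + 2

step 0: 20 = 4^2 + 4; sub 5 for 4: 5^2 + 5; = 30; G_1 = 30−1 = 29
step 1: 29 = 5^2 + 4; sub 6 for 5: 6^2 + 4; = 40; G_2 = 40−1 = 39
step 2: 39 = 6^2 + 3; sub 7 for 6: 7^2 + 3; = 52; G_3 = 52−1 = 51
step 3: 51 = 7^2 + 2; sub 8 for 7: 8^2 + 2; = 66; G_4 = 66−1 = 65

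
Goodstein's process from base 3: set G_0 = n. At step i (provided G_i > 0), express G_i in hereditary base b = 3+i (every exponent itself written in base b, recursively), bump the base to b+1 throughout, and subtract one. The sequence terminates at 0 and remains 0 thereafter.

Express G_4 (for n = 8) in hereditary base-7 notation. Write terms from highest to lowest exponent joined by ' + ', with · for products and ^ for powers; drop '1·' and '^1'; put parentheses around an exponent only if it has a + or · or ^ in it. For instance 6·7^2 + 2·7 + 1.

(0) 8|_3 = 2·3 + 2 ↦ 2·4 + 2|_4 = 10 ⇒ 9
(1) 9|_4 = 2·4 + 1 ↦ 2·5 + 1|_5 = 11 ⇒ 10
(2) 10|_5 = 2·5 ↦ 2·6|_6 = 12 ⇒ 11
(3) 11|_6 = 6 + 5 ↦ 7 + 5|_7 = 12 ⇒ 11

7 + 4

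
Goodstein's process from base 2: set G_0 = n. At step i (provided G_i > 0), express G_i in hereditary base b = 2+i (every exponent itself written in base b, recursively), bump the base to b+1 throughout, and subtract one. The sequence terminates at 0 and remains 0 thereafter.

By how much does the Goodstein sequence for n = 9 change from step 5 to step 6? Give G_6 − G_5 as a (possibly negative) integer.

(0) 9|_2 = 2^(2 + 1) + 1 ↦ 3^(3 + 1) + 1|_3 = 82 ⇒ 81
(1) 81|_3 = 3^(3 + 1) ↦ 4^(4 + 1)|_4 = 1024 ⇒ 1023
(2) 1023|_4 = 3·4^4 + 3·4^3 + 3·4^2 + 3·4 + 3 ↦ 3·5^5 + 3·5^3 + 3·5^2 + 3·5 + 3|_5 = 9843 ⇒ 9842
(3) 9842|_5 = 3·5^5 + 3·5^3 + 3·5^2 + 3·5 + 2 ↦ 3·6^6 + 3·6^3 + 3·6^2 + 3·6 + 2|_6 = 140744 ⇒ 140743
(4) 140743|_6 = 3·6^6 + 3·6^3 + 3·6^2 + 3·6 + 1 ↦ 3·7^7 + 3·7^3 + 3·7^2 + 3·7 + 1|_7 = 2471827 ⇒ 2471826
(5) 2471826|_7 = 3·7^7 + 3·7^3 + 3·7^2 + 3·7 ↦ 3·8^8 + 3·8^3 + 3·8^2 + 3·8|_8 = 50333400 ⇒ 50333399

47861573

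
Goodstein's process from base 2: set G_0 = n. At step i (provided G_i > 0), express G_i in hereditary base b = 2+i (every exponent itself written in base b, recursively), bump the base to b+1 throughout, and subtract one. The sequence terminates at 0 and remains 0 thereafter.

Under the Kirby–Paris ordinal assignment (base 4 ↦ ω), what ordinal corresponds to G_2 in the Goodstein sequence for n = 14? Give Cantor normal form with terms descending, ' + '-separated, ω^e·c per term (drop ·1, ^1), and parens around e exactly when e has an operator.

(0) 14|_2 = 2^(2 + 1) + 2^2 + 2 ↦ 3^(3 + 1) + 3^3 + 3|_3 = 111 ⇒ 110
(1) 110|_3 = 3^(3 + 1) + 3^3 + 2 ↦ 4^(4 + 1) + 4^4 + 2|_4 = 1282 ⇒ 1281
(2) 1281|_4 = 4^(4 + 1) + 4^4 + 1 ↦ 5^(5 + 1) + 5^5 + 1|_5 = 18751 ⇒ 18750

ω^(ω + 1) + ω^ω + 1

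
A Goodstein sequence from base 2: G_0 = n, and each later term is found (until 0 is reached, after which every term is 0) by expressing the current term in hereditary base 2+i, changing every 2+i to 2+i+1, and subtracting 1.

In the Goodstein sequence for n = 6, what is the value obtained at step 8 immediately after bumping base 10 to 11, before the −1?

G_0 = 6. HB_2(6) = 2^2 + 2. Bump = 30. G_1 = 29.
G_1 = 29. HB_3(29) = 3^3 + 2. Bump = 258. G_2 = 257.
G_2 = 257. HB_4(257) = 4^4 + 1. Bump = 3126. G_3 = 3125.
G_3 = 3125. HB_5(3125) = 5^5. Bump = 46656. G_4 = 46655.
G_4 = 46655. HB_6(46655) = 5·6^5 + 5·6^4 + 5·6^3 + 5·6^2 + 5·6 + 5. Bump = 98040. G_5 = 98039.
G_5 = 98039. HB_7(98039) = 5·7^5 + 5·7^4 + 5·7^3 + 5·7^2 + 5·7 + 4. Bump = 187244. G_6 = 187243.
G_6 = 187243. HB_8(187243) = 5·8^5 + 5·8^4 + 5·8^3 + 5·8^2 + 5·8 + 3. Bump = 332148. G_7 = 332147.
G_7 = 332147. HB_9(332147) = 5·9^5 + 5·9^4 + 5·9^3 + 5·9^2 + 5·9 + 2. Bump = 555552. G_8 = 555551.

885776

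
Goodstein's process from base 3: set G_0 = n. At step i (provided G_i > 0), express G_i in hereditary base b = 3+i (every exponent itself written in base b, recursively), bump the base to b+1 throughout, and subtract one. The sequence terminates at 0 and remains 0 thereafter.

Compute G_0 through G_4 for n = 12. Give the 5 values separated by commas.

12, 19, 27, 37, 49

step 0: 12 = 3^2 + 3; sub 4 for 3: 4^2 + 4; = 20; G_1 = 20−1 = 19
step 1: 19 = 4^2 + 3; sub 5 for 4: 5^2 + 3; = 28; G_2 = 28−1 = 27
step 2: 27 = 5^2 + 2; sub 6 for 5: 6^2 + 2; = 38; G_3 = 38−1 = 37
step 3: 37 = 6^2 + 1; sub 7 for 6: 7^2 + 1; = 50; G_4 = 50−1 = 49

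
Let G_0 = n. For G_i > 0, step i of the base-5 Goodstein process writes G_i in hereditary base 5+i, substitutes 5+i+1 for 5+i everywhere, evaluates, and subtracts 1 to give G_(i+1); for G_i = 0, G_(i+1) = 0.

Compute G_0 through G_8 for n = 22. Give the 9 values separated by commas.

G_0 = 22. HB_5(22) = 4·5 + 2. Bump = 26. G_1 = 25.
G_1 = 25. HB_6(25) = 4·6 + 1. Bump = 29. G_2 = 28.
G_2 = 28. HB_7(28) = 4·7. Bump = 32. G_3 = 31.
G_3 = 31. HB_8(31) = 3·8 + 7. Bump = 34. G_4 = 33.
G_4 = 33. HB_9(33) = 3·9 + 6. Bump = 36. G_5 = 35.
G_5 = 35. HB_10(35) = 3·10 + 5. Bump = 38. G_6 = 37.
G_6 = 37. HB_11(37) = 3·11 + 4. Bump = 40. G_7 = 39.
G_7 = 39. HB_12(39) = 3·12 + 3. Bump = 42. G_8 = 41.

22, 25, 28, 31, 33, 35, 37, 39, 41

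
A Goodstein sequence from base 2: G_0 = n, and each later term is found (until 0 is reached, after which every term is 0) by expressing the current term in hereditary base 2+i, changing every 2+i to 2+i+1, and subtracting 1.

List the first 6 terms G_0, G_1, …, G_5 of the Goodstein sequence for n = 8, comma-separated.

(0) 8|_2 = 2^(2 + 1) ↦ 3^(3 + 1)|_3 = 81 ⇒ 80
(1) 80|_3 = 2·3^3 + 2·3^2 + 2·3 + 2 ↦ 2·4^4 + 2·4^2 + 2·4 + 2|_4 = 554 ⇒ 553
(2) 553|_4 = 2·4^4 + 2·4^2 + 2·4 + 1 ↦ 2·5^5 + 2·5^2 + 2·5 + 1|_5 = 6311 ⇒ 6310
(3) 6310|_5 = 2·5^5 + 2·5^2 + 2·5 ↦ 2·6^6 + 2·6^2 + 2·6|_6 = 93396 ⇒ 93395
(4) 93395|_6 = 2·6^6 + 2·6^2 + 6 + 5 ↦ 2·7^7 + 2·7^2 + 7 + 5|_7 = 1647196 ⇒ 1647195

8, 80, 553, 6310, 93395, 1647195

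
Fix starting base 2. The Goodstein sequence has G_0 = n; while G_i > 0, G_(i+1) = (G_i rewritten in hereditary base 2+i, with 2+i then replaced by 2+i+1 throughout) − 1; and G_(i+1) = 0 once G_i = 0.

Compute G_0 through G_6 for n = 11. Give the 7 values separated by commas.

step 0: 11 = 2^(2 + 1) + 2 + 1; sub 3 for 2: 3^(3 + 1) + 3 + 1; = 85; G_1 = 85−1 = 84
step 1: 84 = 3^(3 + 1) + 3; sub 4 for 3: 4^(4 + 1) + 4; = 1028; G_2 = 1028−1 = 1027
step 2: 1027 = 4^(4 + 1) + 3; sub 5 for 4: 5^(5 + 1) + 3; = 15628; G_3 = 15628−1 = 15627
step 3: 15627 = 5^(5 + 1) + 2; sub 6 for 5: 6^(6 + 1) + 2; = 279938; G_4 = 279938−1 = 279937
step 4: 279937 = 6^(6 + 1) + 1; sub 7 for 6: 7^(7 + 1) + 1; = 5764802; G_5 = 5764802−1 = 5764801
step 5: 5764801 = 7^(7 + 1); sub 8 for 7: 8^(8 + 1); = 134217728; G_6 = 134217728−1 = 134217727

11, 84, 1027, 15627, 279937, 5764801, 134217727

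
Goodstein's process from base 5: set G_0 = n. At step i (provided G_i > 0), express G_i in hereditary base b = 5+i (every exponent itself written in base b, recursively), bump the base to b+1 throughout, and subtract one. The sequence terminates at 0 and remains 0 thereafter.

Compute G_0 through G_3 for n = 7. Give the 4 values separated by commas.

base 5: 7 = 5 + 2; at 6: 6 + 2 = 8; next = 7
base 6: 7 = 6 + 1; at 7: 7 + 1 = 8; next = 7
base 7: 7 = 7; at 8: 8 = 8; next = 7

7, 7, 7, 7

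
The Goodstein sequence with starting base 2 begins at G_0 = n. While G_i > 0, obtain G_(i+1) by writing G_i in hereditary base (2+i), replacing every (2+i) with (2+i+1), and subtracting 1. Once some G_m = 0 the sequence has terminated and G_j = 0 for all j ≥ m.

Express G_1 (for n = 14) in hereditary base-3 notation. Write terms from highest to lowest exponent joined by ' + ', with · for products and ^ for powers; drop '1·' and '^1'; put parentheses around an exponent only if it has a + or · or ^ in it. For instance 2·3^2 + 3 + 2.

3^(3 + 1) + 3^3 + 2

G_0=14  [base 2] 2^(2 + 1) + 2^2 + 2  →[2↦3]→  3^(3 + 1) + 3^3 + 3 = 111  −1 ⇒ G_1=110
G_1=110  [base 3] 3^(3 + 1) + 3^3 + 2  →[3↦4]→  4^(4 + 1) + 4^4 + 2 = 1282  −1 ⇒ G_2=1281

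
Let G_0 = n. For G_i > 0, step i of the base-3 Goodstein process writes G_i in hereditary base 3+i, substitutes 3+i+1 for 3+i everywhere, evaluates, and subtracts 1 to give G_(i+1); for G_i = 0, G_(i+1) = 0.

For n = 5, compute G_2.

base 3: 5 = 3 + 2; at 4: 4 + 2 = 6; next = 5
base 4: 5 = 4 + 1; at 5: 5 + 1 = 6; next = 5
base 5: 5 = 5; at 6: 6 = 6; next = 5

5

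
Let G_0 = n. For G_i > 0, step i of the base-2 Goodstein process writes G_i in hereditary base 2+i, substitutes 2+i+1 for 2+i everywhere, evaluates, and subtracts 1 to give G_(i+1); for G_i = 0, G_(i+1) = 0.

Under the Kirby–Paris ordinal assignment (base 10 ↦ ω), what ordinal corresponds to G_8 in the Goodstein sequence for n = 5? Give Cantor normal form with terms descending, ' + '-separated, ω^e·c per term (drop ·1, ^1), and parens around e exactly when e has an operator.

step 0: 5 = 2^2 + 1; sub 3 for 2: 3^3 + 1; = 28; G_1 = 28−1 = 27
step 1: 27 = 3^3; sub 4 for 3: 4^4; = 256; G_2 = 256−1 = 255
step 2: 255 = 3·4^3 + 3·4^2 + 3·4 + 3; sub 5 for 4: 3·5^3 + 3·5^2 + 3·5 + 3; = 468; G_3 = 468−1 = 467
step 3: 467 = 3·5^3 + 3·5^2 + 3·5 + 2; sub 6 for 5: 3·6^3 + 3·6^2 + 3·6 + 2; = 776; G_4 = 776−1 = 775
step 4: 775 = 3·6^3 + 3·6^2 + 3·6 + 1; sub 7 for 6: 3·7^3 + 3·7^2 + 3·7 + 1; = 1198; G_5 = 1198−1 = 1197
step 5: 1197 = 3·7^3 + 3·7^2 + 3·7; sub 8 for 7: 3·8^3 + 3·8^2 + 3·8; = 1752; G_6 = 1752−1 = 1751
step 6: 1751 = 3·8^3 + 3·8^2 + 2·8 + 7; sub 9 for 8: 3·9^3 + 3·9^2 + 2·9 + 7; = 2455; G_7 = 2455−1 = 2454
step 7: 2454 = 3·9^3 + 3·9^2 + 2·9 + 6; sub 10 for 9: 3·10^3 + 3·10^2 + 2·10 + 6; = 3326; G_8 = 3326−1 = 3325

ω^3·3 + ω^2·3 + ω·2 + 5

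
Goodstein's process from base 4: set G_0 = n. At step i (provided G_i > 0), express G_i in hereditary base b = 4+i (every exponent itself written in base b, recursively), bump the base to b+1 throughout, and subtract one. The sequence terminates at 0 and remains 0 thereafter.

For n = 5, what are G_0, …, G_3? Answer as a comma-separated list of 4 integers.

(0) 5|_4 = 4 + 1 ↦ 5 + 1|_5 = 6 ⇒ 5
(1) 5|_5 = 5 ↦ 6|_6 = 6 ⇒ 5
(2) 5|_6 = 5 ↦ 5|_7 = 5 ⇒ 4

5, 5, 5, 4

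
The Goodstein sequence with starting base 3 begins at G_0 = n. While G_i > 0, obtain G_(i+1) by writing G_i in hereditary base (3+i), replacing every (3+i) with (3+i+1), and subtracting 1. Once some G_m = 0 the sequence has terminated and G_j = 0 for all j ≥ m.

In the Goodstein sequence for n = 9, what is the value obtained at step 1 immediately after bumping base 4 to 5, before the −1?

18

G_0 = 9. HB_3(9) = 3^2. Bump = 16. G_1 = 15.
G_1 = 15. HB_4(15) = 3·4 + 3. Bump = 18. G_2 = 17.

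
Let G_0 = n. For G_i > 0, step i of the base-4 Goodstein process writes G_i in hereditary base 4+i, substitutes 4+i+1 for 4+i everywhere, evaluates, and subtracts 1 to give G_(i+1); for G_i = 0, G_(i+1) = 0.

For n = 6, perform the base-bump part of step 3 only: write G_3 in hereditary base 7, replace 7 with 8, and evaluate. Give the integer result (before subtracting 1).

i=0: 6 = 4 + 2 (b=4); 4→5: 5 + 2 = 7; 7−1 = 6
i=1: 6 = 5 + 1 (b=5); 5→6: 6 + 1 = 7; 7−1 = 6
i=2: 6 = 6 (b=6); 6→7: 7 = 7; 7−1 = 6
i=3: 6 = 6 (b=7); 7→8: 6 = 6; 6−1 = 5

6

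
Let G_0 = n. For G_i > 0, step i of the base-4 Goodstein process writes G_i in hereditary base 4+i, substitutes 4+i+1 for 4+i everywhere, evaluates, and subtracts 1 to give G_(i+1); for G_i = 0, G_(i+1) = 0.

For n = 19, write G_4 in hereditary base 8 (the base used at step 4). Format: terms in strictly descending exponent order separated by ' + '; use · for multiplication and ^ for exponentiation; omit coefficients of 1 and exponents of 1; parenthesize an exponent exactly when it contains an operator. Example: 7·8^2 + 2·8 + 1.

base 4: 19 = 4^2 + 3; at 5: 5^2 + 3 = 28; next = 27
base 5: 27 = 5^2 + 2; at 6: 6^2 + 2 = 38; next = 37
base 6: 37 = 6^2 + 1; at 7: 7^2 + 1 = 50; next = 49
base 7: 49 = 7^2; at 8: 8^2 = 64; next = 63

7·8 + 7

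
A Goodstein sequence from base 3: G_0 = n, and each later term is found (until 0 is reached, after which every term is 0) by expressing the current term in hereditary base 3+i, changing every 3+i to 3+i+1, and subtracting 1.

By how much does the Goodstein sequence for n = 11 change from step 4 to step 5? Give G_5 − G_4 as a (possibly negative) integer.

base 3: 11 = 3^2 + 2; at 4: 4^2 + 2 = 18; next = 17
base 4: 17 = 4^2 + 1; at 5: 5^2 + 1 = 26; next = 25
base 5: 25 = 5^2; at 6: 6^2 = 36; next = 35
base 6: 35 = 5·6 + 5; at 7: 5·7 + 5 = 40; next = 39
base 7: 39 = 5·7 + 4; at 8: 5·8 + 4 = 44; next = 43

4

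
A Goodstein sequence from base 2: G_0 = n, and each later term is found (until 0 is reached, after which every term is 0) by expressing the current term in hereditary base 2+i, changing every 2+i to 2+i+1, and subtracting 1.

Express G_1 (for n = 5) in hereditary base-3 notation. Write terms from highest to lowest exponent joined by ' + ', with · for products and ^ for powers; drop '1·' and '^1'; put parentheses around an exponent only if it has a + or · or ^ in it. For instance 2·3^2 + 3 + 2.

3^3

step 0: 5 = 2^2 + 1; sub 3 for 2: 3^3 + 1; = 28; G_1 = 28−1 = 27
step 1: 27 = 3^3; sub 4 for 3: 4^4; = 256; G_2 = 256−1 = 255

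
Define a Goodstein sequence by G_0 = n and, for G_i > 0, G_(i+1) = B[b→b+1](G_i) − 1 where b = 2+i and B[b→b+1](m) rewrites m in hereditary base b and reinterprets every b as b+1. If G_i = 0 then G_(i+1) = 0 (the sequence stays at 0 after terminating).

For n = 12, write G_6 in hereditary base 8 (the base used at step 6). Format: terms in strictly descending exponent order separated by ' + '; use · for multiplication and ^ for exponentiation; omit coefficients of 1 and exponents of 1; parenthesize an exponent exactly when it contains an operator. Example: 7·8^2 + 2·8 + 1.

G_0 = 12. HB_2(12) = 2^(2 + 1) + 2^2. Bump = 108. G_1 = 107.
G_1 = 107. HB_3(107) = 3^(3 + 1) + 2·3^2 + 2·3 + 2. Bump = 1066. G_2 = 1065.
G_2 = 1065. HB_4(1065) = 4^(4 + 1) + 2·4^2 + 2·4 + 1. Bump = 15686. G_3 = 15685.
G_3 = 15685. HB_5(15685) = 5^(5 + 1) + 2·5^2 + 2·5. Bump = 280020. G_4 = 280019.
G_4 = 280019. HB_6(280019) = 6^(6 + 1) + 2·6^2 + 6 + 5. Bump = 5764911. G_5 = 5764910.
G_5 = 5764910. HB_7(5764910) = 7^(7 + 1) + 2·7^2 + 7 + 4. Bump = 134217868. G_6 = 134217867.

8^(8 + 1) + 2·8^2 + 8 + 3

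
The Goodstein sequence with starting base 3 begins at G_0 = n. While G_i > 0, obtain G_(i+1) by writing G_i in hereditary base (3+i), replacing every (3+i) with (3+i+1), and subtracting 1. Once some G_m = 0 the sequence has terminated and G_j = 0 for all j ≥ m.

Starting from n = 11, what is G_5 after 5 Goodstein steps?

43

base 3: 11 = 3^2 + 2; at 4: 4^2 + 2 = 18; next = 17
base 4: 17 = 4^2 + 1; at 5: 5^2 + 1 = 26; next = 25
base 5: 25 = 5^2; at 6: 6^2 = 36; next = 35
base 6: 35 = 5·6 + 5; at 7: 5·7 + 5 = 40; next = 39
base 7: 39 = 5·7 + 4; at 8: 5·8 + 4 = 44; next = 43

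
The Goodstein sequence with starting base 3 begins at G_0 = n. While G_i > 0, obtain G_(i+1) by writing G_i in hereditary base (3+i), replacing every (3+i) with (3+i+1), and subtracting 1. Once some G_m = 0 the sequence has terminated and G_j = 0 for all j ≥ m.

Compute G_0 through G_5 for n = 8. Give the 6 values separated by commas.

8, 9, 10, 11, 11, 11

8 —HB3→ 2·3 + 2 —bump→ 2·4 + 2 = 10 —(−1)→ 9
9 —HB4→ 2·4 + 1 —bump→ 2·5 + 1 = 11 —(−1)→ 10
10 —HB5→ 2·5 —bump→ 2·6 = 12 —(−1)→ 11
11 —HB6→ 6 + 5 —bump→ 7 + 5 = 12 —(−1)→ 11
11 —HB7→ 7 + 4 —bump→ 8 + 4 = 12 —(−1)→ 11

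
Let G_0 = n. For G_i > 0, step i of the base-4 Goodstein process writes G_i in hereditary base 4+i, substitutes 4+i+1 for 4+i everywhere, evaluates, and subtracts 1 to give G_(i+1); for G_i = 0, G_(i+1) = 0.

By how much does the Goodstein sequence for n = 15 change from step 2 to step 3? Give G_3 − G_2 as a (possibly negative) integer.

step 0: 15 = 3·4 + 3; sub 5 for 4: 3·5 + 3; = 18; G_1 = 18−1 = 17
step 1: 17 = 3·5 + 2; sub 6 for 5: 3·6 + 2; = 20; G_2 = 20−1 = 19
step 2: 19 = 3·6 + 1; sub 7 for 6: 3·7 + 1; = 22; G_3 = 22−1 = 21

2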